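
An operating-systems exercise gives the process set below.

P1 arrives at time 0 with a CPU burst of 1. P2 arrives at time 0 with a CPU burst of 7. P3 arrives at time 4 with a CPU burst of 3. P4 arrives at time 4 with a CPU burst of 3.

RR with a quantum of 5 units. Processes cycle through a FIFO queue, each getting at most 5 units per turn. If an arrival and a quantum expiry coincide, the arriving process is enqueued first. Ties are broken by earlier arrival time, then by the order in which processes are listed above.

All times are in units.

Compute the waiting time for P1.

0

Gantt: | P1 0-1 | P2 1-6 | P3 6-9 | P4 9-12 | P2 12-14 |
Completion: P1=1  P2=14  P3=9  P4=12
Waiting(P1) = turnaround − burst = 1 − 1 = 0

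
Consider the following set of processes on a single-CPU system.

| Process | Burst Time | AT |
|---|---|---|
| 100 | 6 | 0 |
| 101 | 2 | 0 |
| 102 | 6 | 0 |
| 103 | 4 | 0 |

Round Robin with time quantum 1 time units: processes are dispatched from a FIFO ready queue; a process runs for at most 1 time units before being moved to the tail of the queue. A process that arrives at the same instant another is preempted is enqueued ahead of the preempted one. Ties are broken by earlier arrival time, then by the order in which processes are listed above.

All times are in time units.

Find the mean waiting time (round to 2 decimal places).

9.25

Timeline: | 100 0-1 | 101 1-2 | 102 2-3 | 103 3-4 | 100 4-5 | 101 5-6 | 102 6-7 | 103 7-8 | 100 8-9 | 102 9-10 | 103 10-11 | 100 11-12 | 102 12-13 | 103 13-14 | 100 14-15 | 102 15-16 | 100 16-17 | 102 17-18 |
Completion: 100=17  101=6  102=18  103=14
Turnaround (C−A): 100=17  101=6  102=18  103=14
Waiting times: 100=11, 101=4, 102=12, 103=10
Average waiting = (11+4+12+10) / 4 = 37/4 = 9.25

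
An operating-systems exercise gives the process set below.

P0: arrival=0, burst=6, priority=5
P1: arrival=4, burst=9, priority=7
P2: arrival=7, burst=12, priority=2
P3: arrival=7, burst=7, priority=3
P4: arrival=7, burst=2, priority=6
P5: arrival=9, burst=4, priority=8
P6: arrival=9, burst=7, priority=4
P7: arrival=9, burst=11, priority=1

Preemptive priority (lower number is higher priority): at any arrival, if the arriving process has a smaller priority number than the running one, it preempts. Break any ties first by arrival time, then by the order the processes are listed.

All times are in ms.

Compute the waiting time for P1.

41

Timeline: | P0 0-6 | P1 6-7 | P2 7-9 | P7 9-20 | P2 20-30 | P3 30-37 | P6 37-44 | P4 44-46 | P1 46-54 | P5 54-58 |
Completion: P0=6  P1=54  P2=30  P3=37  P4=46  P5=58  P6=44  P7=20
Waiting(P1) = turnaround − burst = 50 − 9 = 41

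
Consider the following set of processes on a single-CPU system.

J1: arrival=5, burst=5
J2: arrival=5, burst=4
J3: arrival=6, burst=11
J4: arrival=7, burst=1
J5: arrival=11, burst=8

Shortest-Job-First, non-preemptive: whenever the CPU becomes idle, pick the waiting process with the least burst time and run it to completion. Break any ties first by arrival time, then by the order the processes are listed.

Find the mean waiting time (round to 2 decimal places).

5.60

Schedule: | idle 0-5 | J2 5-9 | J4 9-10 | J1 10-15 | J5 15-23 | J3 23-34 |
Completion: J1=15  J2=9  J3=34  J4=10  J5=23
Turnaround (C−A): J1=10  J2=4  J3=28  J4=3  J5=12
Waiting times: J1=5, J2=0, J3=17, J4=2, J5=4
Average waiting = (5+0+17+2+4) / 5 = 28/5 = 5.60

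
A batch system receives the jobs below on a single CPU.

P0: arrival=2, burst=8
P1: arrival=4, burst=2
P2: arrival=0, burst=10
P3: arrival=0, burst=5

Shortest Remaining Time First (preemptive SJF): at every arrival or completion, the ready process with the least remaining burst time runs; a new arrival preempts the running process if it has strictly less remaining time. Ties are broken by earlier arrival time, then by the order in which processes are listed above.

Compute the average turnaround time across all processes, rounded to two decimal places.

11.50

Gantt: | P3 0-5 | P1 5-7 | P0 7-15 | P2 15-25 |
Completion: P0=15  P1=7  P2=25  P3=5
Turnaround times: P0=13, P1=3, P2=25, P3=5
Average turnaround = (13+3+25+5) / 4 = 46/4 = 11.50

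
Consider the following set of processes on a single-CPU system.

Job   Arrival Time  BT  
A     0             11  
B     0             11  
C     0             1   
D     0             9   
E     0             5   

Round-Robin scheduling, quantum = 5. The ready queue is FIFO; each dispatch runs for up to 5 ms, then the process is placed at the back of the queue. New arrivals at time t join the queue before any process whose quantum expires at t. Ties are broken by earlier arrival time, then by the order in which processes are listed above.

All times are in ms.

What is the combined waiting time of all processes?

103

Schedule: | A 0-5 | B 5-10 | C 10-11 | D 11-16 | E 16-21 | A 21-26 | B 26-31 | D 31-35 | A 35-36 | B 36-37 |
Completion: A=36  B=37  C=11  D=35  E=21
Turnaround (C−A): A=36  B=37  C=11  D=35  E=21
Waiting = turnaround − burst: A=25, B=26, C=10, D=26, E=16
Total waiting = 25 + 26 + 10 + 26 + 16 = 103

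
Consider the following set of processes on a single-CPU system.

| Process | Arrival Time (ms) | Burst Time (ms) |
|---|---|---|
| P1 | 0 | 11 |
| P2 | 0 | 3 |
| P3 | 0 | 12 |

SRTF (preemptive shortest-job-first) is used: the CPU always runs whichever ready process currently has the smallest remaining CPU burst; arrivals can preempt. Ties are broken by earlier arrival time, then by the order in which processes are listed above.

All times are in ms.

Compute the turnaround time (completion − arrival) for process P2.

3

Gantt: | P2 0-3 | P1 3-14 | P3 14-26 |
Completion: P1=14  P2=3  P3=26
Turnaround (C−A): P1=14  P2=3  P3=26
Turnaround(P2) = completion − arrival = 3 − 0 = 3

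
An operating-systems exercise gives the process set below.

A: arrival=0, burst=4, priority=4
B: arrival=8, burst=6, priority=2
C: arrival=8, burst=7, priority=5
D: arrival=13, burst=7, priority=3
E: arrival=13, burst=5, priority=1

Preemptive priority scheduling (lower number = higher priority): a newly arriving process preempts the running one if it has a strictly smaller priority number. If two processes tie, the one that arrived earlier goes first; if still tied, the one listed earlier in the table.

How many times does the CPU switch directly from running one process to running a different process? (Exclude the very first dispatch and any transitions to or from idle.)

4

Schedule: | A 0-4 | idle 4-8 | B 8-13 | E 13-18 | B 18-19 | D 19-26 | C 26-33 |
Completion: A=4  B=19  C=33  D=26  E=18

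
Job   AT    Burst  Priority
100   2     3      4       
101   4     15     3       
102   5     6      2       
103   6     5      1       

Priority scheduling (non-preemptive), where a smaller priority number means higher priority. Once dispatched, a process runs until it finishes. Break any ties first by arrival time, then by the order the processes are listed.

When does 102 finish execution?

Timeline: | idle 0-2 | 100 2-5 | 102 5-11 | 103 11-16 | 101 16-31 |
Completion: 100=5  101=31  102=11  103=16

11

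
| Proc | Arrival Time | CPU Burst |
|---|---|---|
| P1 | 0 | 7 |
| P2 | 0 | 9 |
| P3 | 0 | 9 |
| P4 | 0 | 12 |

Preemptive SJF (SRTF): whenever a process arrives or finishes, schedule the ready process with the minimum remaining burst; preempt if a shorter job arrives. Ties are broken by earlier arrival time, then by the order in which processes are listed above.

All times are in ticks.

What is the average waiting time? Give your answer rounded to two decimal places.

Gantt: | P1 0-7 | P2 7-16 | P3 16-25 | P4 25-37 |
Completion: P1=7  P2=16  P3=25  P4=37
Turnaround (C−A): P1=7  P2=16  P3=25  P4=37
Waiting times: P1=0, P2=7, P3=16, P4=25
Average waiting = (0+7+16+25) / 4 = 48/4 = 12.00

12.00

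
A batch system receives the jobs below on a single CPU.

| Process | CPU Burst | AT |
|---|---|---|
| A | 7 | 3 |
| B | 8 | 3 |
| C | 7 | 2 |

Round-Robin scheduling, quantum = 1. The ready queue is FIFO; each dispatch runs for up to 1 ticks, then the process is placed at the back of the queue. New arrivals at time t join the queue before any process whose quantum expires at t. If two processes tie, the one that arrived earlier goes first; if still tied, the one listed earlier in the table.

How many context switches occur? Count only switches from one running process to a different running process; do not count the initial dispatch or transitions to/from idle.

20

Schedule: | idle 0-2 | C 2-3 | A 3-4 | B 4-5 | C 5-6 | A 6-7 | B 7-8 | C 8-9 | A 9-10 | B 10-11 | C 11-12 | A 12-13 | B 13-14 | C 14-15 | A 15-16 | B 16-17 | C 17-18 | A 18-19 | B 19-20 | C 20-21 | A 21-22 | B 22-24 |
Completion: A=22  B=24  C=21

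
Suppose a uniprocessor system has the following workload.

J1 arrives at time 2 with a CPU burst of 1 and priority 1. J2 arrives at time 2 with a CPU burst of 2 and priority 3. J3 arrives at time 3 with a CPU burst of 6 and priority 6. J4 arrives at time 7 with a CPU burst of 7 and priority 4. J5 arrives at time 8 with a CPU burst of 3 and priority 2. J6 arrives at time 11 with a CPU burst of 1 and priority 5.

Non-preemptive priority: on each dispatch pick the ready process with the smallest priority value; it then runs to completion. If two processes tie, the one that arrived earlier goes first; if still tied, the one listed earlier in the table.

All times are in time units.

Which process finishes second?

J2

Schedule: | idle 0-2 | J1 2-3 | J2 3-5 | J3 5-11 | J5 11-14 | J4 14-21 | J6 21-22 |
Completion: J1=3  J2=5  J3=11  J4=21  J5=14  J6=22
Finish order: J1 → J2 → J3 → J5 → J4 → J6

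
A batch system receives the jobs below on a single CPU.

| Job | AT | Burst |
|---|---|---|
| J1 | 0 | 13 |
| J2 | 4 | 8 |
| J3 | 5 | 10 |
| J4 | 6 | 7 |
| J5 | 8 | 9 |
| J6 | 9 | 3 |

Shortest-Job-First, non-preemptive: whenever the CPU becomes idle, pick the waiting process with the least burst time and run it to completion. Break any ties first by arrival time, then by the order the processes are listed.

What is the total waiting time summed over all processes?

Gantt: | J1 0-13 | J6 13-16 | J4 16-23 | J2 23-31 | J5 31-40 | J3 40-50 |
Completion: J1=13  J2=31  J3=50  J4=23  J5=40  J6=16
Turnaround (C−A): J1=13  J2=27  J3=45  J4=17  J5=32  J6=7
Waiting = turnaround − burst: J1=0, J2=19, J3=35, J4=10, J5=23, J6=4
Total waiting = 0 + 19 + 35 + 10 + 23 + 4 = 91

91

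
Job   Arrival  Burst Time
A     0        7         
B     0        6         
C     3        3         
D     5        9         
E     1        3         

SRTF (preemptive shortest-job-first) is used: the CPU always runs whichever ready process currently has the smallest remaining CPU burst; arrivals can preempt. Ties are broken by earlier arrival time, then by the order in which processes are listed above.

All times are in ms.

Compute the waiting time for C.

Gantt: | B 0-1 | E 1-4 | C 4-7 | B 7-12 | A 12-19 | D 19-28 |
Completion: A=19  B=12  C=7  D=28  E=4
Turnaround (C−A): A=19  B=12  C=4  D=23  E=3
Waiting(C) = turnaround − burst = 4 − 3 = 1

1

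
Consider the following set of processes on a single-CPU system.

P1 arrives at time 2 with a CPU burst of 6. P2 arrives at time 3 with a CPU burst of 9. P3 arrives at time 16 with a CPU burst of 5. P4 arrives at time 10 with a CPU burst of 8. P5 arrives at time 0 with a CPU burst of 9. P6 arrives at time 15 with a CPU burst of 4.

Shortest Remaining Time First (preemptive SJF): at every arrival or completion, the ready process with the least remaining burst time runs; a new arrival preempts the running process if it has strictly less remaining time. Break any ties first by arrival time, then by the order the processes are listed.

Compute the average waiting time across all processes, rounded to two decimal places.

Timeline: | P5 0-2 | P1 2-8 | P5 8-15 | P6 15-19 | P3 19-24 | P4 24-32 | P2 32-41 |
Completion: P1=8  P2=41  P3=24  P4=32  P5=15  P6=19
Waiting times: P1=0, P2=29, P3=3, P4=14, P5=6, P6=0
Average waiting = (0+29+3+14+6+0) / 6 = 52/6 = 8.67

8.67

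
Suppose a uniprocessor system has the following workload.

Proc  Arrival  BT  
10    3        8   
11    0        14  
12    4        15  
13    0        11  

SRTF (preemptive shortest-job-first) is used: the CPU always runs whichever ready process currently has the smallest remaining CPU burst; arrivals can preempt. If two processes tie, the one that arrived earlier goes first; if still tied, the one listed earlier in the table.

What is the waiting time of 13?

0

Schedule: | 13 0-11 | 10 11-19 | 11 19-33 | 12 33-48 |
Completion: 10=19  11=33  12=48  13=11
Waiting(13) = turnaround − burst = 11 − 11 = 0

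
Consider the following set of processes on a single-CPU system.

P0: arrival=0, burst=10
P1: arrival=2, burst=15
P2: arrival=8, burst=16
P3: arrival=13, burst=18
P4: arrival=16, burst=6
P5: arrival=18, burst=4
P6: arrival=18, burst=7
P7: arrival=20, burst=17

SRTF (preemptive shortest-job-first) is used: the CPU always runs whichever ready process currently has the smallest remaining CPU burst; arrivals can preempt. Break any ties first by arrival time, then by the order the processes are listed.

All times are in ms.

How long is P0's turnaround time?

Timeline: | P0 0-10 | P1 10-16 | P4 16-22 | P5 22-26 | P6 26-33 | P1 33-42 | P2 42-58 | P7 58-75 | P3 75-93 |
Completion: P0=10  P1=42  P2=58  P3=93  P4=22  P5=26  P6=33  P7=75
Turnaround(P0) = completion − arrival = 10 − 0 = 10

10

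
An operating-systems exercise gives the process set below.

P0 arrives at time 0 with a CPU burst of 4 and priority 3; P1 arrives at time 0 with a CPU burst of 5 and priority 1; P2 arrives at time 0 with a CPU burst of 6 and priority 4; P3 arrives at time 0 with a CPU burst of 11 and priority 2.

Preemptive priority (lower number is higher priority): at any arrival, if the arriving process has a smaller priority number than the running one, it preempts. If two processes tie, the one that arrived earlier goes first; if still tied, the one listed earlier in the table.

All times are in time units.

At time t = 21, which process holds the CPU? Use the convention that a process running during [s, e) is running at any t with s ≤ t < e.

Timeline: | P1 0-5 | P3 5-16 | P0 16-20 | P2 20-26 |
Completion: P0=20  P1=5  P2=26  P3=16
Turnaround (C−A): P0=20  P1=5  P2=26  P3=16

P2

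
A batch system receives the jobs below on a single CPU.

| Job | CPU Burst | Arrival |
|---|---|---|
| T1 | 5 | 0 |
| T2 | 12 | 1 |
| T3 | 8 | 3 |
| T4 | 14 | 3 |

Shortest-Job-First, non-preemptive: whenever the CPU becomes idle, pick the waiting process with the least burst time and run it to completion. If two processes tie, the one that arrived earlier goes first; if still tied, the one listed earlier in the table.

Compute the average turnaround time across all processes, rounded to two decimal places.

18.75

Schedule: | T1 0-5 | T3 5-13 | T2 13-25 | T4 25-39 |
Completion: T1=5  T2=25  T3=13  T4=39
Turnaround times: T1=5, T2=24, T3=10, T4=36
Average turnaround = (5+24+10+36) / 4 = 75/4 = 18.75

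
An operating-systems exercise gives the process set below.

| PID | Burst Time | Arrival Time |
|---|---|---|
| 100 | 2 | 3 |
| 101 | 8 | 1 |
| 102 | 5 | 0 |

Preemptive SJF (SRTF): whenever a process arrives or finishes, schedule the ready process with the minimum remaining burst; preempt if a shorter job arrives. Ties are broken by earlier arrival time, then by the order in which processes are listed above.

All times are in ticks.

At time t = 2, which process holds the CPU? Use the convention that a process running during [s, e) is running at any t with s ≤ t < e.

102

Gantt: | 102 0-5 | 100 5-7 | 101 7-15 |
Completion: 100=7  101=15  102=5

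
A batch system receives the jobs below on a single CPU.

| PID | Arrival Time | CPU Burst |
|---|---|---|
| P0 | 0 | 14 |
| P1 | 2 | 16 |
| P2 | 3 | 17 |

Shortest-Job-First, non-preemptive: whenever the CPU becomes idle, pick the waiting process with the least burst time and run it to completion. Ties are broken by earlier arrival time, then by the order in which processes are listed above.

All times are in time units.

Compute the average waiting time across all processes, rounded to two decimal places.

Timeline: | P0 0-14 | P1 14-30 | P2 30-47 |
Completion: P0=14  P1=30  P2=47
Waiting times: P0=0, P1=12, P2=27
Average waiting = (0+12+27) / 3 = 39/3 = 13.00

13.00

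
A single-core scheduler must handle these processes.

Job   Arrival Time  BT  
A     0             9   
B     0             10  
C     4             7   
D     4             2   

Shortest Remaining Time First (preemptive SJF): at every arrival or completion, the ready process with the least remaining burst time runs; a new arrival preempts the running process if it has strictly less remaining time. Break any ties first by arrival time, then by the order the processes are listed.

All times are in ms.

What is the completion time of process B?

28

Gantt: | A 0-4 | D 4-6 | A 6-11 | C 11-18 | B 18-28 |
Completion: A=11  B=28  C=18  D=6
Turnaround (C−A): A=11  B=28  C=14  D=2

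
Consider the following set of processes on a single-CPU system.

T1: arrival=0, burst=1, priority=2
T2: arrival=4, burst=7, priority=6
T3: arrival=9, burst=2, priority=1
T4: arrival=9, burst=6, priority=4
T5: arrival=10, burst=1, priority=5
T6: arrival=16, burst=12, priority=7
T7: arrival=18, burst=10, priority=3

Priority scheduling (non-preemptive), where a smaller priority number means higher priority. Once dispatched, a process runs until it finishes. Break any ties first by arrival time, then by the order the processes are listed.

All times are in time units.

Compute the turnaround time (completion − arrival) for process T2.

Schedule: | T1 0-1 | idle 1-4 | T2 4-11 | T3 11-13 | T4 13-19 | T7 19-29 | T5 29-30 | T6 30-42 |
Completion: T1=1  T2=11  T3=13  T4=19  T5=30  T6=42  T7=29
Turnaround(T2) = completion − arrival = 11 − 4 = 7

7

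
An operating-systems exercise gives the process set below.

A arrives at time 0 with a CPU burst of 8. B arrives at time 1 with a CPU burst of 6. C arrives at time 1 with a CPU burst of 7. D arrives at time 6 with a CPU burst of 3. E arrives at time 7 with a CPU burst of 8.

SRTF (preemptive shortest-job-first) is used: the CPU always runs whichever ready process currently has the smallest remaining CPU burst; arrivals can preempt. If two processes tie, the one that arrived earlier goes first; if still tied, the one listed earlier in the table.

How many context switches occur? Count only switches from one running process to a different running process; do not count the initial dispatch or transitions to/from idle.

Schedule: | A 0-1 | B 1-7 | D 7-10 | A 10-17 | C 17-24 | E 24-32 |
Completion: A=17  B=7  C=24  D=10  E=32

5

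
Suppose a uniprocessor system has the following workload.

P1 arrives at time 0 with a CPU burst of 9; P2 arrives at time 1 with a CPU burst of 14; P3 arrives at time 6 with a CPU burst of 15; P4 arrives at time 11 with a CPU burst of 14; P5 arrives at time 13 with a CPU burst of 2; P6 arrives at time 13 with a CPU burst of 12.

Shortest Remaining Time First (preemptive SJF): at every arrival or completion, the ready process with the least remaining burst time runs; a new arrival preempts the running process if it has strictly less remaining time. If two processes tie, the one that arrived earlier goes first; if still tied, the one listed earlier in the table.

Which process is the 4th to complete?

Timeline: | P1 0-9 | P2 9-13 | P5 13-15 | P2 15-25 | P6 25-37 | P4 37-51 | P3 51-66 |
Completion: P1=9  P2=25  P3=66  P4=51  P5=15  P6=37
Finish order: P1 → P5 → P2 → P6 → P4 → P3

P6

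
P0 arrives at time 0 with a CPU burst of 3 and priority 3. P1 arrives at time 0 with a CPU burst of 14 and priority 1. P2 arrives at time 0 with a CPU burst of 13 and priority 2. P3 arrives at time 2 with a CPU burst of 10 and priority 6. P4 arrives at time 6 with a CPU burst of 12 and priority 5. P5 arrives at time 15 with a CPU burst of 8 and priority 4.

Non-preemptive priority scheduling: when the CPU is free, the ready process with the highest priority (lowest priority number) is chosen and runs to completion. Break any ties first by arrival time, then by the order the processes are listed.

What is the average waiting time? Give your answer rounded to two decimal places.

Schedule: | P1 0-14 | P2 14-27 | P0 27-30 | P5 30-38 | P4 38-50 | P3 50-60 |
Completion: P0=30  P1=14  P2=27  P3=60  P4=50  P5=38
Waiting times: P0=27, P1=0, P2=14, P3=48, P4=32, P5=15
Average waiting = (27+0+14+48+32+15) / 6 = 136/6 = 22.67

22.67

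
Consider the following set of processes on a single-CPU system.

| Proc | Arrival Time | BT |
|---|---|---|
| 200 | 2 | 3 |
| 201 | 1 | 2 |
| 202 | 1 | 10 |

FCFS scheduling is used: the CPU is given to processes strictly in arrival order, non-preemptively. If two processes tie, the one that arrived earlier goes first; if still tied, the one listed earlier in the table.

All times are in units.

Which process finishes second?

Schedule: | idle 0-1 | 201 1-3 | 202 3-13 | 200 13-16 |
Completion: 200=16  201=3  202=13
Turnaround (C−A): 200=14  201=2  202=12
Finish order: 201 → 202 → 200

202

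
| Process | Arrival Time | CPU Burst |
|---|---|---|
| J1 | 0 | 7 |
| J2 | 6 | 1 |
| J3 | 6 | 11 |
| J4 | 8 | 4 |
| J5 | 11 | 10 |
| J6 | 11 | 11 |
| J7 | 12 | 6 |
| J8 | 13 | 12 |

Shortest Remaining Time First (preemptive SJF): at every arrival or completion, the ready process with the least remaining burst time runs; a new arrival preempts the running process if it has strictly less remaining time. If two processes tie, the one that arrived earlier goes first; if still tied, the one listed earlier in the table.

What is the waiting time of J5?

7

Timeline: | J1 0-7 | J2 7-8 | J4 8-12 | J7 12-18 | J5 18-28 | J3 28-39 | J6 39-50 | J8 50-62 |
Completion: J1=7  J2=8  J3=39  J4=12  J5=28  J6=50  J7=18  J8=62
Waiting(J5) = turnaround − burst = 17 − 10 = 7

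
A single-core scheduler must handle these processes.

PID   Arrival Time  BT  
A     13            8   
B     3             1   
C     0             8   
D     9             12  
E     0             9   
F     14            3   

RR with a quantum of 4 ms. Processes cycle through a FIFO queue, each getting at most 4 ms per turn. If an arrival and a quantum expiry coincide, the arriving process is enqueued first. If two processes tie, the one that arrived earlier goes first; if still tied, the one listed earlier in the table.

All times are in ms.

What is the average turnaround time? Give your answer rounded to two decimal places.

19.67

Schedule: | C 0-4 | E 4-8 | B 8-9 | C 9-13 | E 13-17 | D 17-21 | A 21-25 | F 25-28 | E 28-29 | D 29-33 | A 33-37 | D 37-41 |
Completion: A=37  B=9  C=13  D=41  E=29  F=28
Turnaround (C−A): A=24  B=6  C=13  D=32  E=29  F=14
Turnaround times: A=24, B=6, C=13, D=32, E=29, F=14
Average turnaround = (24+6+13+32+29+14) / 6 = 118/6 = 19.67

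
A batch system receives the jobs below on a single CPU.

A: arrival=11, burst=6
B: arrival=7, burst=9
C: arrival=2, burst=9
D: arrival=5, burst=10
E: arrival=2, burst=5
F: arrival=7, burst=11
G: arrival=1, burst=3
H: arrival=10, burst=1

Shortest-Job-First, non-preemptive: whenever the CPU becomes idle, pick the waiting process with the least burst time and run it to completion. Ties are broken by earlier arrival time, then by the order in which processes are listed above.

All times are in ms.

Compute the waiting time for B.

Schedule: | idle 0-1 | G 1-4 | E 4-9 | C 9-18 | H 18-19 | A 19-25 | B 25-34 | D 34-44 | F 44-55 |
Completion: A=25  B=34  C=18  D=44  E=9  F=55  G=4  H=19
Turnaround (C−A): A=14  B=27  C=16  D=39  E=7  F=48  G=3  H=9
Waiting(B) = turnaround − burst = 27 − 9 = 18

18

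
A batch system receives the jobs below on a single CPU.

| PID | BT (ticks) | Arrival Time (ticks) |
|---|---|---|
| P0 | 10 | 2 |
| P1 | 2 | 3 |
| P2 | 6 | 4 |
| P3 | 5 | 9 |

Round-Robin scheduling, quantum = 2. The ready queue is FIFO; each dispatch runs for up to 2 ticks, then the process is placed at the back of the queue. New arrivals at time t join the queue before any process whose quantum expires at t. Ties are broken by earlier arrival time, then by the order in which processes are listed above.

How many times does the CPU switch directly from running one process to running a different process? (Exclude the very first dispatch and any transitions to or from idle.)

Timeline: | idle 0-2 | P0 2-4 | P1 4-6 | P2 6-8 | P0 8-10 | P2 10-12 | P3 12-14 | P0 14-16 | P2 16-18 | P3 18-20 | P0 20-22 | P3 22-23 | P0 23-25 |
Completion: P0=25  P1=6  P2=18  P3=23
Turnaround (C−A): P0=23  P1=3  P2=14  P3=14

11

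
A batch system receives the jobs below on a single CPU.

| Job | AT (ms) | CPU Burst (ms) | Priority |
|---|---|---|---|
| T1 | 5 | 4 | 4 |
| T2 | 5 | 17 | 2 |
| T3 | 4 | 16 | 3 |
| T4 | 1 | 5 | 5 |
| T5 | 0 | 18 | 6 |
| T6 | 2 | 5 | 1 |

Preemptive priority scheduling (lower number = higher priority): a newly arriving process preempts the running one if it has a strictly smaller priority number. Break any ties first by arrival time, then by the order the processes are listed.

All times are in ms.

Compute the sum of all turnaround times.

Gantt: | T5 0-1 | T4 1-2 | T6 2-7 | T2 7-24 | T3 24-40 | T1 40-44 | T4 44-48 | T5 48-65 |
Completion: T1=44  T2=24  T3=40  T4=48  T5=65  T6=7
Turnaround = completion − arrival: T1=39, T2=19, T3=36, T4=47, T5=65, T6=5
Total turnaround = 39 + 19 + 36 + 47 + 65 + 5 = 211

211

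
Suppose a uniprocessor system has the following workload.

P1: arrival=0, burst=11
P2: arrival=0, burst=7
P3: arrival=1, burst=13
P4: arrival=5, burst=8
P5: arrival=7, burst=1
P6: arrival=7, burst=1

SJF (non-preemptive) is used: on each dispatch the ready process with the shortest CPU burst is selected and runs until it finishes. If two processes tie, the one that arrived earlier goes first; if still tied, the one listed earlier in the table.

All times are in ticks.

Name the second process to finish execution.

Timeline: | P2 0-7 | P5 7-8 | P6 8-9 | P4 9-17 | P1 17-28 | P3 28-41 |
Completion: P1=28  P2=7  P3=41  P4=17  P5=8  P6=9
Turnaround (C−A): P1=28  P2=7  P3=40  P4=12  P5=1  P6=2
Finish order: P2 → P5 → P6 → P4 → P1 → P3

P5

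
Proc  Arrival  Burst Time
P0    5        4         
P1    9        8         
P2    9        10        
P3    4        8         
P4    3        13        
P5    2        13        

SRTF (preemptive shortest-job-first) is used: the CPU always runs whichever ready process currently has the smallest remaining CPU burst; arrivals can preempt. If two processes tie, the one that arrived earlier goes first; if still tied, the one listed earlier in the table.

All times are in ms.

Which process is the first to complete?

P0

Timeline: | idle 0-2 | P5 2-4 | P3 4-5 | P0 5-9 | P3 9-16 | P1 16-24 | P2 24-34 | P5 34-45 | P4 45-58 |
Completion: P0=9  P1=24  P2=34  P3=16  P4=58  P5=45
Turnaround (C−A): P0=4  P1=15  P2=25  P3=12  P4=55  P5=43
Finish order: P0 → P3 → P1 → P2 → P5 → P4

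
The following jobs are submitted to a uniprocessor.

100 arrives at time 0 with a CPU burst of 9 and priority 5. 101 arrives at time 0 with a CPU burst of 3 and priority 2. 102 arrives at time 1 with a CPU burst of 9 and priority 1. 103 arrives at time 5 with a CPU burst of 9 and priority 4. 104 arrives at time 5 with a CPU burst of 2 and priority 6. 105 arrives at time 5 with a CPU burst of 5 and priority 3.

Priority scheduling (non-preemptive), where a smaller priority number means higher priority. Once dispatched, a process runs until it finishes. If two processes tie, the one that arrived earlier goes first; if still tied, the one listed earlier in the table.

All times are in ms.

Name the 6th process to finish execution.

104

Schedule: | 101 0-3 | 102 3-12 | 105 12-17 | 103 17-26 | 100 26-35 | 104 35-37 |
Completion: 100=35  101=3  102=12  103=26  104=37  105=17
Turnaround (C−A): 100=35  101=3  102=11  103=21  104=32  105=12
Finish order: 101 → 102 → 105 → 103 → 100 → 104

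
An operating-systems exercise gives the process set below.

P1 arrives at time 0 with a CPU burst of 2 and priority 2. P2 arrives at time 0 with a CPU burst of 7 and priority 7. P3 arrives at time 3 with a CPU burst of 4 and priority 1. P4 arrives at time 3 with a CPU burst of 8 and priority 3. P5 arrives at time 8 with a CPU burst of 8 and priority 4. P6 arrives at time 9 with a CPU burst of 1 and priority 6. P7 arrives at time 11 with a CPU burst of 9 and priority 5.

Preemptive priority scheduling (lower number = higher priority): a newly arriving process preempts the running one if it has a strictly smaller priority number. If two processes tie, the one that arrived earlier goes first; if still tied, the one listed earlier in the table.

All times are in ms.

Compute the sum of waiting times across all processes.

78

Timeline: | P1 0-2 | P2 2-3 | P3 3-7 | P4 7-15 | P5 15-23 | P7 23-32 | P6 32-33 | P2 33-39 |
Completion: P1=2  P2=39  P3=7  P4=15  P5=23  P6=33  P7=32
Turnaround (C−A): P1=2  P2=39  P3=4  P4=12  P5=15  P6=24  P7=21
Waiting = turnaround − burst: P1=0, P2=32, P3=0, P4=4, P5=7, P6=23, P7=12
Total waiting = 0 + 32 + 0 + 4 + 7 + 23 + 12 = 78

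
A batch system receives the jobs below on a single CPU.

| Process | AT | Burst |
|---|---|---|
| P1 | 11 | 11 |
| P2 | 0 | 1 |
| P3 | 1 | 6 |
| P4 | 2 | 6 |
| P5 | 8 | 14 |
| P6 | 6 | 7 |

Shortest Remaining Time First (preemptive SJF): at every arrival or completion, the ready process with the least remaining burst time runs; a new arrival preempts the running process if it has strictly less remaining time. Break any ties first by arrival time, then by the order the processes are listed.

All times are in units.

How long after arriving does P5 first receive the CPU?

Schedule: | P2 0-1 | P3 1-7 | P4 7-13 | P6 13-20 | P1 20-31 | P5 31-45 |
Completion: P1=31  P2=1  P3=7  P4=13  P5=45  P6=20
Response(P5) = first start − arrival = 31 − 8 = 23

23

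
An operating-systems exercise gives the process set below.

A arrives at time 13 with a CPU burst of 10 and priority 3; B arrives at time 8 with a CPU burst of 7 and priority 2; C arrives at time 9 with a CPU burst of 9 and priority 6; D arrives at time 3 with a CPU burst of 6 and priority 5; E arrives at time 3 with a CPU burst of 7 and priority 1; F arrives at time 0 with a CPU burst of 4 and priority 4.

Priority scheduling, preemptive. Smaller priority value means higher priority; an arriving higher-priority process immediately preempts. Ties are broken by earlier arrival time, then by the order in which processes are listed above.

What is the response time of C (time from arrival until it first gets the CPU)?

Schedule: | F 0-3 | E 3-10 | B 10-17 | A 17-27 | F 27-28 | D 28-34 | C 34-43 |
Completion: A=27  B=17  C=43  D=34  E=10  F=28
Turnaround (C−A): A=14  B=9  C=34  D=31  E=7  F=28
Response(C) = first start − arrival = 34 − 9 = 25

25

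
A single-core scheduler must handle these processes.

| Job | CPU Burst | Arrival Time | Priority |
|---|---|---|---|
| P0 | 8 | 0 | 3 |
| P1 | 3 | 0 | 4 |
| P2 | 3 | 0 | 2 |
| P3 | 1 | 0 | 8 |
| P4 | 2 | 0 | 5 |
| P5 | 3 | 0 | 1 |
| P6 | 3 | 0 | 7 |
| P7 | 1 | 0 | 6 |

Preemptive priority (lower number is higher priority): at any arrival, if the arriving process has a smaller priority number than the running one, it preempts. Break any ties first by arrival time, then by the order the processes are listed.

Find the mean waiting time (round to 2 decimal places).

12.75

Timeline: | P5 0-3 | P2 3-6 | P0 6-14 | P1 14-17 | P4 17-19 | P7 19-20 | P6 20-23 | P3 23-24 |
Completion: P0=14  P1=17  P2=6  P3=24  P4=19  P5=3  P6=23  P7=20
Waiting times: P0=6, P1=14, P2=3, P3=23, P4=17, P5=0, P6=20, P7=19
Average waiting = (6+14+3+23+17+0+20+19) / 8 = 102/8 = 12.75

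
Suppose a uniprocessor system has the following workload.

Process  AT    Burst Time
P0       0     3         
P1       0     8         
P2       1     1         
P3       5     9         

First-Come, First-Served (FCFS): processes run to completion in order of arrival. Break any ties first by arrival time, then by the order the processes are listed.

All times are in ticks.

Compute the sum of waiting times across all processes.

20

Gantt: | P0 0-3 | P1 3-11 | P2 11-12 | P3 12-21 |
Completion: P0=3  P1=11  P2=12  P3=21
Turnaround (C−A): P0=3  P1=11  P2=11  P3=16
Waiting = turnaround − burst: P0=0, P1=3, P2=10, P3=7
Total waiting = 0 + 3 + 10 + 7 = 20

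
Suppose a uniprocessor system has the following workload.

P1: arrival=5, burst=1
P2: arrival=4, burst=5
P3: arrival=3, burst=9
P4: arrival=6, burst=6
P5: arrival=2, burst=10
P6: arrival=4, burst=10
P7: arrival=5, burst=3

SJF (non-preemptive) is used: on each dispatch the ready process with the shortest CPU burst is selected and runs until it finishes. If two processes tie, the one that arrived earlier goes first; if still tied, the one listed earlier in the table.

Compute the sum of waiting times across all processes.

98

Gantt: | idle 0-2 | P5 2-12 | P1 12-13 | P7 13-16 | P2 16-21 | P4 21-27 | P3 27-36 | P6 36-46 |
Completion: P1=13  P2=21  P3=36  P4=27  P5=12  P6=46  P7=16
Waiting = turnaround − burst: P1=7, P2=12, P3=24, P4=15, P5=0, P6=32, P7=8
Total waiting = 7 + 12 + 24 + 15 + 0 + 32 + 8 = 98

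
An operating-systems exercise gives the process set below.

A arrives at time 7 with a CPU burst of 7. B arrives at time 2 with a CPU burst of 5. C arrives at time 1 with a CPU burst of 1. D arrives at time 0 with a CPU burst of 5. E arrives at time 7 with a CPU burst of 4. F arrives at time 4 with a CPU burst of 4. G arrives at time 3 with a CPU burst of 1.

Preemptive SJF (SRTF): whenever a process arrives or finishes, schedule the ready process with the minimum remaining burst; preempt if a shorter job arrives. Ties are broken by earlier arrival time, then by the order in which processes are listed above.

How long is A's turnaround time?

Schedule: | D 0-1 | C 1-2 | D 2-3 | G 3-4 | D 4-7 | F 7-11 | E 11-15 | B 15-20 | A 20-27 |
Completion: A=27  B=20  C=2  D=7  E=15  F=11  G=4
Turnaround (C−A): A=20  B=18  C=1  D=7  E=8  F=7  G=1
Turnaround(A) = completion − arrival = 27 − 7 = 20

20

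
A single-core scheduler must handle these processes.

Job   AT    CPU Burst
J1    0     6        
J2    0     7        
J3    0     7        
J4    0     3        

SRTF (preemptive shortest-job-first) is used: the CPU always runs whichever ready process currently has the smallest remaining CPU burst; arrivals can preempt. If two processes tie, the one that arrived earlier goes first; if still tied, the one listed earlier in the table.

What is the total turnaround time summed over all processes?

Gantt: | J4 0-3 | J1 3-9 | J2 9-16 | J3 16-23 |
Completion: J1=9  J2=16  J3=23  J4=3
Turnaround (C−A): J1=9  J2=16  J3=23  J4=3
Turnaround = completion − arrival: J1=9, J2=16, J3=23, J4=3
Total turnaround = 9 + 16 + 23 + 3 = 51

51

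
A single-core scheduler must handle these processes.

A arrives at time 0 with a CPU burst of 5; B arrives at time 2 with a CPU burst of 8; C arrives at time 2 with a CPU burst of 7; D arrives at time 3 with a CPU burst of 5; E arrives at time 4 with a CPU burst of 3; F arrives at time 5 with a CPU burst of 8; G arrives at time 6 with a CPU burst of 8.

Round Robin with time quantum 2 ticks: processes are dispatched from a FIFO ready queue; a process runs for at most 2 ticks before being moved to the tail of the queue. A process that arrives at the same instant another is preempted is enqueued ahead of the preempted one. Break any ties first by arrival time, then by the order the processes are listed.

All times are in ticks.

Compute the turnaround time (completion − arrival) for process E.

20

Gantt: | A 0-2 | B 2-4 | C 4-6 | A 6-8 | D 8-10 | E 10-12 | B 12-14 | F 14-16 | G 16-18 | C 18-20 | A 20-21 | D 21-23 | E 23-24 | B 24-26 | F 26-28 | G 28-30 | C 30-32 | D 32-33 | B 33-35 | F 35-37 | G 37-39 | C 39-40 | F 40-42 | G 42-44 |
Completion: A=21  B=35  C=40  D=33  E=24  F=42  G=44
Turnaround(E) = completion − arrival = 24 − 4 = 20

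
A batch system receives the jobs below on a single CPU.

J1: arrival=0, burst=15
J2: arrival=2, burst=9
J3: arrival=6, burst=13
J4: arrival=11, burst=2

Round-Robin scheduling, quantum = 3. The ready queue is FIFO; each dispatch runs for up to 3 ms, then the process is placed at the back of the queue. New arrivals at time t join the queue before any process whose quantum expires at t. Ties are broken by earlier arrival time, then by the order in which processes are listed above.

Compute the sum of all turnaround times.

Gantt: | J1 0-3 | J2 3-6 | J1 6-9 | J3 9-12 | J2 12-15 | J1 15-18 | J4 18-20 | J3 20-23 | J2 23-26 | J1 26-29 | J3 29-32 | J1 32-35 | J3 35-39 |
Completion: J1=35  J2=26  J3=39  J4=20
Turnaround = completion − arrival: J1=35, J2=24, J3=33, J4=9
Total turnaround = 35 + 24 + 33 + 9 = 101

101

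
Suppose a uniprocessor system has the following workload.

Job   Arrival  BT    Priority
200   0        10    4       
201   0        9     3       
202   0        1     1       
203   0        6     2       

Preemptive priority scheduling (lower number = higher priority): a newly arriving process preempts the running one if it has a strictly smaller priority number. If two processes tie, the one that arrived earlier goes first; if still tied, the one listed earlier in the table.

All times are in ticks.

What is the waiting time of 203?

Schedule: | 202 0-1 | 203 1-7 | 201 7-16 | 200 16-26 |
Completion: 200=26  201=16  202=1  203=7
Turnaround (C−A): 200=26  201=16  202=1  203=7
Waiting(203) = turnaround − burst = 7 − 6 = 1

1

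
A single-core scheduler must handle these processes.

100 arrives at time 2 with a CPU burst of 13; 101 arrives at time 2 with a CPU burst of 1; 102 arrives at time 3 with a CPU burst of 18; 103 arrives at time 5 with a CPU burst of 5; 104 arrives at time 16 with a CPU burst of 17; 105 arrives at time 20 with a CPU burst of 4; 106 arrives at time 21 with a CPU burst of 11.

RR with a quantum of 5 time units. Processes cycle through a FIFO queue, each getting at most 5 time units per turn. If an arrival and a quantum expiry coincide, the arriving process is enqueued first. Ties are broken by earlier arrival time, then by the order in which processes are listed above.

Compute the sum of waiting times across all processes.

173

Gantt: | idle 0-2 | 100 2-7 | 101 7-8 | 102 8-13 | 103 13-18 | 100 18-23 | 102 23-28 | 104 28-33 | 105 33-37 | 106 37-42 | 100 42-45 | 102 45-50 | 104 50-55 | 106 55-60 | 102 60-63 | 104 63-68 | 106 68-69 | 104 69-71 |
Completion: 100=45  101=8  102=63  103=18  104=71  105=37  106=69
Waiting = turnaround − burst: 100=30, 101=5, 102=42, 103=8, 104=38, 105=13, 106=37
Total waiting = 30 + 5 + 42 + 8 + 38 + 13 + 37 = 173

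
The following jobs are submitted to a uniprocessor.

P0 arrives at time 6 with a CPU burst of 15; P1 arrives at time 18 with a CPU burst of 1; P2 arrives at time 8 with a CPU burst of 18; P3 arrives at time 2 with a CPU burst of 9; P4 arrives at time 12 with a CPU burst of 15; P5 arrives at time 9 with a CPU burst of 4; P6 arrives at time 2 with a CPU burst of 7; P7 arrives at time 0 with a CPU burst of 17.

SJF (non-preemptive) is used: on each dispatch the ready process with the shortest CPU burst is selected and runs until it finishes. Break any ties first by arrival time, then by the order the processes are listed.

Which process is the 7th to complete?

P4

Timeline: | P7 0-17 | P5 17-21 | P1 21-22 | P6 22-29 | P3 29-38 | P0 38-53 | P4 53-68 | P2 68-86 |
Completion: P0=53  P1=22  P2=86  P3=38  P4=68  P5=21  P6=29  P7=17
Finish order: P7 → P5 → P1 → P6 → P3 → P0 → P4 → P2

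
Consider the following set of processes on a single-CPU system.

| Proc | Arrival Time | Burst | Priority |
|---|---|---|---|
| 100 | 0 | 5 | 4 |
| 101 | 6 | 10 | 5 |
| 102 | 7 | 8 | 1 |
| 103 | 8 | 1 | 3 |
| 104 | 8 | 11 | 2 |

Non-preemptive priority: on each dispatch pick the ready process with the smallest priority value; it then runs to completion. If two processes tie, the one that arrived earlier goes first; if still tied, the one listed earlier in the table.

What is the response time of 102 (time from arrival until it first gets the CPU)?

9

Gantt: | 100 0-5 | idle 5-6 | 101 6-16 | 102 16-24 | 104 24-35 | 103 35-36 |
Completion: 100=5  101=16  102=24  103=36  104=35
Turnaround (C−A): 100=5  101=10  102=17  103=28  104=27
Response(102) = first start − arrival = 16 − 7 = 9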